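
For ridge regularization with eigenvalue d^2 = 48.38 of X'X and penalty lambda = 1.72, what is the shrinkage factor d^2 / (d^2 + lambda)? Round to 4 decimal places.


Compute the denominator: 48.38 + 1.72 = 50.1000.
Shrinkage factor = 48.38 / 50.1000 = 0.9657.

0.9657


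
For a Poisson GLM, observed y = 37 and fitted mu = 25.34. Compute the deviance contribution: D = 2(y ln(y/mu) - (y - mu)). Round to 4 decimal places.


Compute y*ln(y/mu) = 37*ln(37/25.34) = 37*0.378534 = 14.005758.
y - mu = 11.66.
D = 2*(14.005758 - (11.66)) = 4.691516, which rounds to 4.6915.

4.6915


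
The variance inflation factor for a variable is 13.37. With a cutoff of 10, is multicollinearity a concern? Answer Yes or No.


Compare VIF = 13.37 to the threshold of 10.
13.37 >= 10, so the answer is Yes.

Yes


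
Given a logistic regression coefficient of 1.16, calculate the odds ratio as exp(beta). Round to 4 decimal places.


Odds ratio = exp(beta) = exp(1.16).
= 3.1899.

3.1899


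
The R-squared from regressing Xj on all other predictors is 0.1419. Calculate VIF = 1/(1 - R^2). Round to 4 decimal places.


Denominator: 1 - 0.1419 = 0.8581.
VIF = 1 / 0.8581 = 1.1654.

1.1654


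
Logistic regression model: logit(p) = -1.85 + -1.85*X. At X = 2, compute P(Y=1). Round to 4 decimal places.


z = -1.85 + -1.85 * 2 = -5.5500.
Sigmoid: P = 1 / (1 + exp(5.5500)) = 0.0039.

0.0039


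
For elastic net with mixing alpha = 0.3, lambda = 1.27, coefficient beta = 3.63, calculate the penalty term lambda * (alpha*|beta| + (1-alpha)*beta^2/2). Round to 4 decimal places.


alpha * |beta| = 0.3 * 3.63 = 1.0890.
(1-alpha) * beta^2/2 = 0.7 * 13.1769/2 = 4.6119.
Total = 1.27 * (1.0890 + 4.6119) = 7.2402.

7.2402


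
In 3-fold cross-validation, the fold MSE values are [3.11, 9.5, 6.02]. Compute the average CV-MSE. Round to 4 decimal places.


Sum of fold MSEs = 18.6300.
Average = 18.6300 / 3 = 6.2100.

6.2100


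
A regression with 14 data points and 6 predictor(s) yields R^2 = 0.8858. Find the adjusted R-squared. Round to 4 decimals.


Plug in: Adj R^2 = 1 - (1 - 0.8858) * 13/7.
= 1 - 0.1142 * 13/7
= 1 - 1.4846 / 7
= 1 - 0.2121 = 0.7879.

0.7879


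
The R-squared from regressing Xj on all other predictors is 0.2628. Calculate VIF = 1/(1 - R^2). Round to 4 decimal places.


VIF = 1 / (1 - 0.2628).
= 1 / 0.7372 = 1.3565.

1.3565


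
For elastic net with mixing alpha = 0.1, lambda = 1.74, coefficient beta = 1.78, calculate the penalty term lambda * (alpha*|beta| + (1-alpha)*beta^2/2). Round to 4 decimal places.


alpha * |beta| = 0.1 * 1.78 = 0.1780.
(1-alpha) * beta^2/2 = 0.9 * 3.1684/2 = 1.4258.
Total = 1.74 * (0.1780 + 1.4258) = 2.7906.

2.7906


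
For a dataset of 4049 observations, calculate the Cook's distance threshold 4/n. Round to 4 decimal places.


The threshold is 4/n.
4/4049 = 0.0010.

0.0010


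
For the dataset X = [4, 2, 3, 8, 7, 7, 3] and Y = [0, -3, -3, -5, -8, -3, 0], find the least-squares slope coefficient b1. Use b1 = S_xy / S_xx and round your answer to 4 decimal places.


First compute the means: xbar = 4.8571, ybar = -3.1429.
Then S_xx = sum((xi - xbar)^2) = 34.8571.
S_xy = sum((xi - xbar)(yi - ybar)) = -25.1429.
b1 = S_xy / S_xx = -25.1429 / 34.8571 = -0.7213.

-0.7213


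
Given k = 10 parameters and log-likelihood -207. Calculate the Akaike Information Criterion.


AIC = 2k - 2*loglik = 2(10) - 2(-207).
= 20 + 414 = 434.

434


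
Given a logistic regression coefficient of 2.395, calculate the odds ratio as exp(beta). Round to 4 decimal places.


Odds ratio = exp(beta) = exp(2.395).
= 10.9682.

10.9682


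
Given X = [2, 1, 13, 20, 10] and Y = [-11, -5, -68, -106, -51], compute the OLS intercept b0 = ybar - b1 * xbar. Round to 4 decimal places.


The slope is b1 = -5.2783.
Sample means are xbar = 9.2000 and ybar = -48.2000.
Intercept: b0 = -48.2000 - (-5.2783)(9.2000) = 0.3604.

0.3604


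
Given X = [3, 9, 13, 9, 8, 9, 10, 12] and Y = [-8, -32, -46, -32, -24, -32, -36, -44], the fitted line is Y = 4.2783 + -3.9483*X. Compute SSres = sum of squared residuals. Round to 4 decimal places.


Predicted values from Y = 4.2783 + -3.9483*X.
Residuals: [-0.4334, -0.7436, 1.0496, -0.7436, 3.3081, -0.7436, -0.7953, -0.8987].
SSres = 15.3320.

15.3320


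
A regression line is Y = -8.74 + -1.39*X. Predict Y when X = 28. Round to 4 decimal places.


Predicted value:
Y = -8.74 + (-1.39)(28) = -8.74 + -38.9200 = -47.6600.

-47.6600


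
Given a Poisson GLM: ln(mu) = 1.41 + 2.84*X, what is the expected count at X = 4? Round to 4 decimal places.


eta = 1.41 + 2.84 * 4 = 12.7700.
mu = exp(12.7700) = 351512.3061.

351512.3061


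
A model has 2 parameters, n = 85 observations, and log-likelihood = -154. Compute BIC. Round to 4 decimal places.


ln(85) = 4.442651.
k * ln(n) = 2 * 4.442651 = 8.885302.
-2L = 308.
BIC = 8.885302 + 308 = 316.885302, which rounds to 316.8853.

316.8853


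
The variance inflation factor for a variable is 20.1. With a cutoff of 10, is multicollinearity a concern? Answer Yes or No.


Check: VIF = 20.1 vs threshold = 10.
Since 20.1 >= 10, the answer is Yes.

Yes


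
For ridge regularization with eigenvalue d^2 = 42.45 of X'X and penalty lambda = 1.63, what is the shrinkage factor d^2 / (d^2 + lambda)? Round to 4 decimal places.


d^2 + lambda = 42.45 + 1.63 = 44.0800.
Shrinkage factor = 42.45/44.0800 = 0.9630.

0.9630


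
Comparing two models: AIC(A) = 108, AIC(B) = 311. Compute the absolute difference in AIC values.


Absolute difference = |108 - 311| = 203.
The model with lower AIC (A) is preferred.

203


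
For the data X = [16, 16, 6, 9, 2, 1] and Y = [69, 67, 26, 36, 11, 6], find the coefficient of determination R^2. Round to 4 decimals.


After computing the OLS fit (b0=1.6181, b1=4.1058):
SSres = 11.0660, SStot = 3674.8333.
R^2 = 1 - 11.0660/3674.8333 = 0.9970.

0.9970


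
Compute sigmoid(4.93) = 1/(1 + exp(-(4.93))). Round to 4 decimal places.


exp(-4.9300) = 0.0072.
1 + exp(-z) = 1.0072.
sigmoid = 1/1.0072 = 0.9928.

0.9928


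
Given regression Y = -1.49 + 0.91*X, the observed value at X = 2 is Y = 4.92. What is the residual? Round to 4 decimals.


Fitted value at X = 2 is yhat = -1.49 + 0.91*2 = 0.3300.
Residual = 4.92 - 0.3300 = 4.5900.

4.5900


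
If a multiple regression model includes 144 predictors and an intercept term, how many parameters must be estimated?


Each predictor gets one coefficient, plus one intercept.
Total parameters = 144 + 1 = 145.

145


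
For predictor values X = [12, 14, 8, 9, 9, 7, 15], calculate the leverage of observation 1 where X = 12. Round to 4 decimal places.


n = 7, xbar = 10.5714.
SXX = sum((xi - xbar)^2) = 57.7143.
h = 1/7 + (12 - 10.5714)^2 / 57.7143 = 0.1782.

0.1782


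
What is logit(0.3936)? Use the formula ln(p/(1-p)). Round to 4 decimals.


1 - p = 0.6064.
p/(1-p) = 0.6491.
logit = ln(0.6491) = -0.4322.

-0.4322


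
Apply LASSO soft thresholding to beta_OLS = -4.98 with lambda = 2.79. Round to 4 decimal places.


Absolute value: |-4.98| = 4.98.
Compare to lambda = 2.79.
Since |beta| > lambda, coefficient = sign(beta)*(|beta| - lambda) = -2.1900.

-2.1900


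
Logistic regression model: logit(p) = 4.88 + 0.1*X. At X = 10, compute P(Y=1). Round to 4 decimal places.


Linear predictor: z = 4.88 + 0.1 * 10 = 5.8800.
P = 1/(1 + exp(-5.8800)) = 1/(1 + 0.0028) = 0.9972.

0.9972


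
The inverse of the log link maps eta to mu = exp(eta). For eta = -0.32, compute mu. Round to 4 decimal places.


mu = exp(eta) = exp(-0.32).
= 0.7261.

0.7261


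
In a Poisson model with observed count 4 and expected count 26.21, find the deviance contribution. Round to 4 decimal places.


Compute y*ln(y/mu) = 4*ln(4/26.21) = 4*-1.879847 = -7.519388.
y - mu = -22.21.
D = 2*(-7.519388 - (-22.21)) = 29.381224, which rounds to 29.3812.

29.3812


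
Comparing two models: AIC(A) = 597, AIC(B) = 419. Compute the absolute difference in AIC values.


|AIC_A - AIC_B| = |597 - 419| = 178.
Model B is preferred (lower AIC).

178


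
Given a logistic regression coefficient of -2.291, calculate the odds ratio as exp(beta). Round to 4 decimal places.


exp(-2.291) = 0.1012.
So the odds ratio is 0.1012.

0.1012


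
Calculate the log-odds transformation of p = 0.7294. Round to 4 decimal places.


Compute the odds: 0.7294/0.2706 = 2.6955.
Take the natural log: ln(2.6955) = 0.9916.

0.9916


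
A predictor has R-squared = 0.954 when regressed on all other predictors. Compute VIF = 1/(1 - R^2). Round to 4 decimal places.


Using VIF = 1/(1 - R^2_j):
1 - 0.954 = 0.046.
VIF = 21.7391.

21.7391


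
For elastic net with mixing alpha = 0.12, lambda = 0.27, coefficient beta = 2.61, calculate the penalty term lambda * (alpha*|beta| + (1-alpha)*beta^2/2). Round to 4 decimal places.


L1 component = 0.12 * |2.61| = 0.3132.
L2 component = 0.88 * 2.61^2 / 2 = 2.9973.
Penalty = 0.27 * (0.3132 + 2.9973) = 0.27 * 3.3105 = 0.8938.

0.8938


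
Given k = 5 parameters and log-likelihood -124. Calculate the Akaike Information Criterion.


Compute:
2k = 2*5 = 10.
-2*loglik = -2*(-124) = 248.
AIC = 10 + 248 = 258.

258


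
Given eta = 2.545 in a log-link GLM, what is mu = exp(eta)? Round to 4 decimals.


mu = exp(eta) = exp(2.545).
= 12.7432.

12.7432


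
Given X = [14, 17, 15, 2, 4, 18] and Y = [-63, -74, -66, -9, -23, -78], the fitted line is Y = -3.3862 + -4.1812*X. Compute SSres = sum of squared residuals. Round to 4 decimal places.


Predicted values from Y = -3.3862 + -4.1812*X.
Residuals: [-1.0770, 0.4666, 0.1042, 2.7486, -2.8890, 0.6478].
SSres = 17.7093.

17.7093


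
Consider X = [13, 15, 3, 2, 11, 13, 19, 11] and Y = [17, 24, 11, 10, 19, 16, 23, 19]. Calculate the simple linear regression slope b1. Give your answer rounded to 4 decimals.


Calculate xbar = 10.8750, ybar = 17.3750.
S_xx = 232.8750, S_xy = 185.3750.
Using b1 = S_xy / S_xx = 185.3750 / 232.8750, we get b1 = 0.7960.

0.7960


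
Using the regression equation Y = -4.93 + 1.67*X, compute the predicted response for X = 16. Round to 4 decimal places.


Substitute X = 16 into the equation:
Y = -4.93 + 1.67 * 16 = -4.93 + 26.7200 = 21.7900.

21.7900


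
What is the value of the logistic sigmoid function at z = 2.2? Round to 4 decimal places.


Compute exp(-2.2000) = 0.1108.
Sigmoid = 1 / (1 + 0.1108) = 1 / 1.1108 = 0.9002.

0.9002


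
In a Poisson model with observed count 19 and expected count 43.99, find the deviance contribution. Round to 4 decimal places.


y/mu = 19/43.99 = 0.431916 (approx.), and ln(19/43.99) = -0.839523.
y * ln(y/mu) = 19 * -0.839523 = -15.950937.
y - mu = -24.99.
D = 2 * (-15.950937 - -24.99) = 18.078126, which rounds to 18.0781.

18.0781


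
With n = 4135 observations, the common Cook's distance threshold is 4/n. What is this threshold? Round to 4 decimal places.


Using the rule of thumb:
Threshold = 4 / 4135 = 0.0010.

0.0010


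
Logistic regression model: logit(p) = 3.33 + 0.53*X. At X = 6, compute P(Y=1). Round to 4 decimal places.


Compute z = 3.33 + (0.53)(6) = 6.5100.
exp(-z) = 0.0015.
P = 1/(1 + 0.0015) = 0.9985.

0.9985


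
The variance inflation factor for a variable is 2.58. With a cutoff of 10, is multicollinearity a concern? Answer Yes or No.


Check: VIF = 2.58 vs threshold = 10.
Since 2.58 < 10, the answer is No.

No


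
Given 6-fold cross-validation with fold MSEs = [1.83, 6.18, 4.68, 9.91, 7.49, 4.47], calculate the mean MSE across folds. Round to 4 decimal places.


Add all fold MSEs: 34.5600.
Divide by k = 6: 34.5600/6 = 5.7600.

5.7600


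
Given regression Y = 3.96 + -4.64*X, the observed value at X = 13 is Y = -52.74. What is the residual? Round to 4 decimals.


Compute yhat = 3.96 + (-4.64)(13) = -56.3600.
Residual = actual - predicted = -52.74 - -56.3600 = 3.6200.

3.6200


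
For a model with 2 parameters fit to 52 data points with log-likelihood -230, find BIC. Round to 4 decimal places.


ln(52) = 3.951244.
k * ln(n) = 2 * 3.951244 = 7.902488.
-2L = 460.
BIC = 7.902488 + 460 = 467.902488, which rounds to 467.9025.

467.9025


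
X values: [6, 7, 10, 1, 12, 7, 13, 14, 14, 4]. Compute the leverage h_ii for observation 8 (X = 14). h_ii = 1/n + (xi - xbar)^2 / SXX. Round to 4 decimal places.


Mean of X: xbar = 8.8000.
SXX = 181.6000.
For X = 14: h = 1/10 + (14 - 8.8000)^2/181.6000 = 0.2489.

0.2489


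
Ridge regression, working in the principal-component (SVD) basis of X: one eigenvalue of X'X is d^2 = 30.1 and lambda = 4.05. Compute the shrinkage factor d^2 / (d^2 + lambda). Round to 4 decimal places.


Denominator = d^2 + lambda = 30.1 + 4.05 = 34.1500.
Shrinkage = 30.1 / 34.1500 = 0.8814.

0.8814


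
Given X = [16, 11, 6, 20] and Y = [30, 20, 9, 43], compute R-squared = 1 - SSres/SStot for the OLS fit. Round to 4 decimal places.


Fit the OLS line: b0 = -5.9052, b1 = 2.3702.
SSres = 6.8217.
SStot = 629.0000.
R^2 = 1 - 6.8217/629.0000 = 0.9892.

0.9892


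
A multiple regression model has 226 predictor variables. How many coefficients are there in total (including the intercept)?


Each predictor gets one coefficient, plus one intercept.
Total parameters = 226 + 1 = 227.

227


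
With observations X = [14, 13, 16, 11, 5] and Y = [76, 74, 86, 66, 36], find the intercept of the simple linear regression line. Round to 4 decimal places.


First find the slope: b1 = 4.5141.
Means: xbar = 11.8000, ybar = 67.6000.
b0 = ybar - b1 * xbar = 67.6000 - 4.5141 * 11.8000 = 14.3333.

14.3333


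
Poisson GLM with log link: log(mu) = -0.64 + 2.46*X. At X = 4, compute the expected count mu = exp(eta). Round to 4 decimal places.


Compute eta = -0.64 + 2.46 * 4 = 9.2000.
Apply inverse link: mu = e^9.2000 = 9897.1291.

9897.1291


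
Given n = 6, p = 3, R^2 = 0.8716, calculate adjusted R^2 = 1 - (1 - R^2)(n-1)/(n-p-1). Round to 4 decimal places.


Adjusted R^2 = 1 - (1 - R^2) * (n-1)/(n-p-1).
(1 - R^2) = 0.1284.
(n-1)/(n-p-1) = 5/2.
(1 - R^2) * (n-1) = 0.1284 * 5 = 0.6420.
Divide by (n-p-1): 0.6420 / 2 = 0.3210.
Adj R^2 = 1 - 0.3210 = 0.6790.

0.6790


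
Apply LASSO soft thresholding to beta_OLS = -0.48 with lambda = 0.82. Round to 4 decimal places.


|beta_OLS| = 0.48.
lambda = 0.82.
Since |beta| <= lambda, the coefficient is set to 0.
Result = 0.0000.

0.0000


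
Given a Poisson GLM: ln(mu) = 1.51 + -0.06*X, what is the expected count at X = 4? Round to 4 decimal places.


eta = 1.51 + -0.06 * 4 = 1.2700.
mu = exp(1.2700) = 3.5609.

3.5609


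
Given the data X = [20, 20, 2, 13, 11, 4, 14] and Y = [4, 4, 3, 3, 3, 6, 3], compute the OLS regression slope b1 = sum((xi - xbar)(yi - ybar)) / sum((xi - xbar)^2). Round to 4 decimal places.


The sample means are xbar = 12.0000 and ybar = 3.7143.
Compute S_xx = 298.0000 and S_xy = -8.0000.
Slope b1 = S_xy / S_xx = -8.0000 / 298.0000 = -0.0268.

-0.0268


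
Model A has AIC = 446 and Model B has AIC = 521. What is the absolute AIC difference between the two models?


Absolute difference = |446 - 521| = 75.
The model with lower AIC (A) is preferred.

75


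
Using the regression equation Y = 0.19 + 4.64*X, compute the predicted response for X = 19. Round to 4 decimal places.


Predicted value:
Y = 0.19 + (4.64)(19) = 0.19 + 88.1600 = 88.3500.

88.3500


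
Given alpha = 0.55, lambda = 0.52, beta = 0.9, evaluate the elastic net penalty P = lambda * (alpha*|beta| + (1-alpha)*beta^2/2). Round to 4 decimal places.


alpha * |beta| = 0.55 * 0.9 = 0.4950.
(1-alpha) * beta^2/2 = 0.45 * 0.8100/2 = 0.1823.
Total = 0.52 * (0.4950 + 0.1823) = 0.3522.

0.3522


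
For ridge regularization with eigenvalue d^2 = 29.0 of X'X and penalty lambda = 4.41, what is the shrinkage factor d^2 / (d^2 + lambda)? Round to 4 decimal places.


d^2 + lambda = 29.0 + 4.41 = 33.4100.
Shrinkage factor = 29.0/33.4100 = 0.8680.

0.8680


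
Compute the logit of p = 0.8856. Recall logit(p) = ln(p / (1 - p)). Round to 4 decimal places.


1 - p = 0.1144.
p/(1-p) = 7.7413.
logit = ln(7.7413) = 2.0466.

2.0466


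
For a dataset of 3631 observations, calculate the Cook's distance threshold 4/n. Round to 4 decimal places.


Using the rule of thumb:
Threshold = 4 / 3631 = 0.0011.

0.0011


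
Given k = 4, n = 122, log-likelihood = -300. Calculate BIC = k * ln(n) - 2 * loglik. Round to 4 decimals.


Compute k*ln(n) = 4*ln(122) = 4*4.804021 = 19.216084.
Then -2*loglik = 600.
BIC = 19.216084 + 600 = 619.216084, which rounds to 619.2161.

619.2161


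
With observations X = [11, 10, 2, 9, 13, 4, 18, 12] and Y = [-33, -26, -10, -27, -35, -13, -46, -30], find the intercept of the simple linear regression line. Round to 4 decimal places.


Compute b1 = -2.2837 from the OLS formula.
With xbar = 9.8750 and ybar = -27.5000, the intercept is:
b0 = -27.5000 - -2.2837 * 9.8750 = -4.9483.

-4.9483


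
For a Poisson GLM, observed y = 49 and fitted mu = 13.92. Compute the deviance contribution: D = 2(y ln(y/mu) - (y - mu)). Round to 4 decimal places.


y/mu = 49/13.92 = 3.520115 (approx.), and ln(49/13.92) = 1.258494.
y * ln(y/mu) = 49 * 1.258494 = 61.666206.
y - mu = 35.08.
D = 2 * (61.666206 - 35.08) = 53.172412, which rounds to 53.1724.

53.1724


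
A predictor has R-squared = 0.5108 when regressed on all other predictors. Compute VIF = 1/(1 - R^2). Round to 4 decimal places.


VIF = 1 / (1 - 0.5108).
= 1 / 0.4892 = 2.0442.

2.0442


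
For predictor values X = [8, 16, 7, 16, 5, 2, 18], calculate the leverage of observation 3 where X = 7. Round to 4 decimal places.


Mean of X: xbar = 10.2857.
SXX = 237.4286.
For X = 7: h = 1/7 + (7 - 10.2857)^2/237.4286 = 0.1883.

0.1883


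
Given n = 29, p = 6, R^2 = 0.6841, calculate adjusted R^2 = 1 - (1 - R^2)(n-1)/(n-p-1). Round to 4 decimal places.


Using the formula:
(1 - 0.6841) = 0.3159.
Multiply by 28/22: 0.3159 * 28 = 8.8452, then 8.8452 / 22 = 0.4021.
Adj R^2 = 1 - 0.4021 = 0.5979.

0.5979


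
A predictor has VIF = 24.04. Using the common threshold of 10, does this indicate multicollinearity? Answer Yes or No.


The threshold is 10.
VIF = 24.04 is >= 10.
Multicollinearity indication: Yes.

Yes


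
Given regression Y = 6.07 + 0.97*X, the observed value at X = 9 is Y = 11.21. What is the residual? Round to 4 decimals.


Predicted = 6.07 + 0.97 * 9 = 14.8000.
Residual = 11.21 - 14.8000 = -3.5900.

-3.5900


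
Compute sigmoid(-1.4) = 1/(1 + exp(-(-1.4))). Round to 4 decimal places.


First, exp(1.4000) = 4.0552.
Then sigma(z) = 1/(1 + 4.0552) = 0.1978.

0.1978


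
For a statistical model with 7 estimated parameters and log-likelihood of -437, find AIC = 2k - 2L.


AIC = 2k - 2*loglik = 2(7) - 2(-437).
= 14 + 874 = 888.

888


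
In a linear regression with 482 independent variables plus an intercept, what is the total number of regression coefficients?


Each predictor gets one coefficient, plus one intercept.
Total parameters = 482 + 1 = 483.

483


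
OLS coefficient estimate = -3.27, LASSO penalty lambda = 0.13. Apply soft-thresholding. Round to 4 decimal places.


Absolute value: |-3.27| = 3.27.
Compare to lambda = 0.13.
Since |beta| > lambda, coefficient = sign(beta)*(|beta| - lambda) = -3.1400.

-3.1400


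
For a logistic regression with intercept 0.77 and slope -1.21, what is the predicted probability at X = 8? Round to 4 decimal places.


Linear predictor: z = 0.77 + -1.21 * 8 = -8.9100.
P = 1/(1 + exp(8.9100)) = 1/(1 + 7405.6611) = 0.0001.

0.0001


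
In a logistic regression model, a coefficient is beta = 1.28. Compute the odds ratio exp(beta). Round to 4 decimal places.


The odds ratio is computed as:
OR = e^(1.28) = 3.5966.

3.5966


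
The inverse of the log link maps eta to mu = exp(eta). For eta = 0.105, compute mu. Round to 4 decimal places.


Apply the inverse link:
mu = e^0.105 = 1.1107.

1.1107


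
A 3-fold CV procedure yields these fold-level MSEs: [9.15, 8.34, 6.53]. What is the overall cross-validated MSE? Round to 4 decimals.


Total MSE across folds = 24.0200.
CV-MSE = 24.0200/3 = 8.0067.

8.0067


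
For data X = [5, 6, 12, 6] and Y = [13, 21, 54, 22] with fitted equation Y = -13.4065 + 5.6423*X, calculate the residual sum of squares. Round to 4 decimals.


Predicted values from Y = -13.4065 + 5.6423*X.
Residuals: [-1.8050, 0.5527, -0.3011, 1.5527].
SSres = 6.0650.

6.0650


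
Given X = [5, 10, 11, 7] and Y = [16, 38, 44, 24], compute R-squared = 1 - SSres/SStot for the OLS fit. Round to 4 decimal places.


After computing the OLS fit (b0=-7.7582, b1=4.6374):
SSres = 1.7582, SStot = 491.0000.
R^2 = 1 - 1.7582/491.0000 = 0.9964.

0.9964


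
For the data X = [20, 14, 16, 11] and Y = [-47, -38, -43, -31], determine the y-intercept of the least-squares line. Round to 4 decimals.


The slope is b1 = -1.7836.
Sample means are xbar = 15.2500 and ybar = -39.7500.
Intercept: b0 = -39.7500 - (-1.7836)(15.2500) = -12.5497.

-12.5497


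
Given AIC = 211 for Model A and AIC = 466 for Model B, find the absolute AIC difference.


Compute |211 - 466| = 255.
Model A has the smaller AIC.

255


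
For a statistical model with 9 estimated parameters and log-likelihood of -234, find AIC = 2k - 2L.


Compute:
2k = 2*9 = 18.
-2*loglik = -2*(-234) = 468.
AIC = 18 + 468 = 486.

486


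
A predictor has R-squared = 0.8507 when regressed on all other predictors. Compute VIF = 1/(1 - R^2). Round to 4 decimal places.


Denominator: 1 - 0.8507 = 0.1493.
VIF = 1 / 0.1493 = 6.6979.

6.6979


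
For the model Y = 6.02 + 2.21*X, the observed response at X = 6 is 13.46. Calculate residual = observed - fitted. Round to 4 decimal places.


Compute yhat = 6.02 + (2.21)(6) = 19.2800.
Residual = actual - predicted = 13.46 - 19.2800 = -5.8200.

-5.8200


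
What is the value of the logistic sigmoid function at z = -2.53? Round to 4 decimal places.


exp(2.5300) = 12.5535.
1 + exp(-z) = 13.5535.
sigmoid = 1/13.5535 = 0.0738.

0.0738


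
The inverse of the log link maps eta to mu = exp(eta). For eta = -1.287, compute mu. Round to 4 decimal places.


Apply the inverse link:
mu = e^-1.287 = 0.2761.

0.2761


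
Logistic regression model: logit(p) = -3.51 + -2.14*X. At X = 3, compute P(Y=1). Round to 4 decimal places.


Compute z = -3.51 + (-2.14)(3) = -9.9300.
exp(-z) = 20537.3406.
P = 1/(1 + 20537.3406) = 0.0000.

0.0000


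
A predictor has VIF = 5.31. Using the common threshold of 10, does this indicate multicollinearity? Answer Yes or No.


The threshold is 10.
VIF = 5.31 is < 10.
Multicollinearity indication: No.

No


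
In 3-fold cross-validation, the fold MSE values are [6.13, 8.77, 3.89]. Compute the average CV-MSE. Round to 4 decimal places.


Total MSE across folds = 18.7900.
CV-MSE = 18.7900/3 = 6.2633.

6.2633


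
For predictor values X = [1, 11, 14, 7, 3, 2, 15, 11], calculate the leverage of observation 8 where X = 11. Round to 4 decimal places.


Compute xbar = 8.0000 with n = 8 observations.
SXX = 214.0000.
Leverage = 1/8 + (11 - 8.0000)^2/214.0000 = 0.1671.

0.1671


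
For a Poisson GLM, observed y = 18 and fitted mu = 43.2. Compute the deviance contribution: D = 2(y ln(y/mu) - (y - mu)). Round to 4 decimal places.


Compute y*ln(y/mu) = 18*ln(18/43.2) = 18*-0.875469 = -15.758442.
y - mu = -25.2.
D = 2*(-15.758442 - (-25.2)) = 18.883116, which rounds to 18.8831.

18.8831


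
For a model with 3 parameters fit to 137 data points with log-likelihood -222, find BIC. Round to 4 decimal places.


k * ln(n) = 3 * ln(137) = 3 * 4.919981 = 14.759943.
-2 * loglik = -2 * (-222) = 444.
BIC = 14.759943 + 444 = 458.759943, which rounds to 458.7599.

458.7599


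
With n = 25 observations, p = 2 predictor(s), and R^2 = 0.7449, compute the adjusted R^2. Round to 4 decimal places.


Using the formula:
(1 - 0.7449) = 0.2551.
Multiply by 24/22: 0.2551 * 24 = 6.1224, then 6.1224 / 22 = 0.2783.
Adj R^2 = 1 - 0.2783 = 0.7217.

0.7217


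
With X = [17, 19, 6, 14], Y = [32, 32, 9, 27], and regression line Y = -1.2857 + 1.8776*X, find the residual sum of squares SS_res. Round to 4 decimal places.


For each point, residual = actual - predicted.
Residuals: [1.3665, -2.3887, -0.9799, 1.9993].
Sum of squared residuals = 12.5306.

12.5306


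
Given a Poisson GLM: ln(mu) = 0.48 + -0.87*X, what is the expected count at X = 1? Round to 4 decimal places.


eta = 0.48 + -0.87 * 1 = -0.3900.
mu = exp(-0.3900) = 0.6771.

0.6771


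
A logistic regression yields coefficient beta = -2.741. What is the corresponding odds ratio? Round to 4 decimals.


Odds ratio = exp(beta) = exp(-2.741).
= 0.0645.

0.0645


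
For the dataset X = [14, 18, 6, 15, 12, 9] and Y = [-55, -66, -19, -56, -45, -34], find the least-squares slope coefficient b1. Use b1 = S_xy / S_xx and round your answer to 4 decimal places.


The sample means are xbar = 12.3333 and ybar = -45.8333.
Compute S_xx = 93.3333 and S_xy = -366.3333.
Slope b1 = S_xy / S_xx = -366.3333 / 93.3333 = -3.9250.

-3.9250


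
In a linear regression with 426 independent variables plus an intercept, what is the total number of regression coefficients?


Total coefficients = number of predictors + 1 (for the intercept).
= 426 + 1 = 427.

427


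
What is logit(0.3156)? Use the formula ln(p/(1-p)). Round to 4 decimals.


Compute the odds: 0.3156/0.6844 = 0.4611.
Take the natural log: ln(0.4611) = -0.7741.

-0.7741


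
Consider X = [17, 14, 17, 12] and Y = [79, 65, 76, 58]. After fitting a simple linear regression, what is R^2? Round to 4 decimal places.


After computing the OLS fit (b0=10.3333, b1=3.9444):
SSres = 4.9444, SStot = 285.0000.
R^2 = 1 - 4.9444/285.0000 = 0.9827.

0.9827


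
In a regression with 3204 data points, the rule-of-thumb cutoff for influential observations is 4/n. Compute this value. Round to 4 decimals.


The threshold is 4/n.
4/3204 = 0.0012.

0.0012


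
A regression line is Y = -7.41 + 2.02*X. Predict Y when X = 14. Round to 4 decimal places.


Plug X = 14 into Y = -7.41 + 2.02*X:
Y = -7.41 + 28.2800 = 20.8700.

20.8700


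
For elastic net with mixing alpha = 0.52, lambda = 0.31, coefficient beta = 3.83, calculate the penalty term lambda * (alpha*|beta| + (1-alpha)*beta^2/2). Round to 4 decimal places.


Compute:
L1 = 0.52 * 3.83 = 1.9916.
L2 = 0.48 * 3.83^2 / 2 = 3.5205.
Penalty = 0.31 * (1.9916 + 3.5205) = 1.7088.

1.7088


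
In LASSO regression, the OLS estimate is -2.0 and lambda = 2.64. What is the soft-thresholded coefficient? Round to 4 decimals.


|beta_OLS| = 2.0.
lambda = 2.64.
Since |beta| <= lambda, the coefficient is set to 0.
Result = 0.0000.

0.0000


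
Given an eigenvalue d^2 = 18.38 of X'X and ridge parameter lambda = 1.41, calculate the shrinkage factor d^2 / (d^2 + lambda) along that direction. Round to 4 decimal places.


Denominator = d^2 + lambda = 18.38 + 1.41 = 19.7900.
Shrinkage = 18.38 / 19.7900 = 0.9288.

0.9288


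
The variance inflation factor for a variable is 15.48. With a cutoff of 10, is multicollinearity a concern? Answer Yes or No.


Compare VIF = 15.48 to the threshold of 10.
15.48 >= 10, so the answer is Yes.

Yes


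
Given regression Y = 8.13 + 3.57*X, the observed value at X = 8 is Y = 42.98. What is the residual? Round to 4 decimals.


Compute yhat = 8.13 + (3.57)(8) = 36.6900.
Residual = actual - predicted = 42.98 - 36.6900 = 6.2900.

6.2900


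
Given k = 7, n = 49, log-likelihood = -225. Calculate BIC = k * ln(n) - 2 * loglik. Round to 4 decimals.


ln(49) = 3.891820.
k * ln(n) = 7 * 3.891820 = 27.242740.
-2L = 450.
BIC = 27.242740 + 450 = 477.242740, which rounds to 477.2427.

477.2427


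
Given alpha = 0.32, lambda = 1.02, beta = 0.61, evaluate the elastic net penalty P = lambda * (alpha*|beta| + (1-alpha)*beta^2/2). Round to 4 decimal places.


alpha * |beta| = 0.32 * 0.61 = 0.1952.
(1-alpha) * beta^2/2 = 0.68 * 0.3721/2 = 0.1265.
Total = 1.02 * (0.1952 + 0.1265) = 0.3281.

0.3281


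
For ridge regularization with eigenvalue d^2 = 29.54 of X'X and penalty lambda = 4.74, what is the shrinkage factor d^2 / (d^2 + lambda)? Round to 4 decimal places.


Denominator = d^2 + lambda = 29.54 + 4.74 = 34.2800.
Shrinkage = 29.54 / 34.2800 = 0.8617.

0.8617


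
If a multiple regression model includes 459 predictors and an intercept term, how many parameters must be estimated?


Including the intercept, the model has 459 predictor coefficients + 1 intercept.
Total = 460.

460


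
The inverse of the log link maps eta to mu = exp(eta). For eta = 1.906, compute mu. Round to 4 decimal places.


The inverse log link gives:
mu = exp(1.906) = 6.7261.

6.7261


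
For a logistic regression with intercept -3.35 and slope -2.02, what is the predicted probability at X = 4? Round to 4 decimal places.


Compute z = -3.35 + (-2.02)(4) = -11.4300.
exp(-z) = 92041.9748.
P = 1/(1 + 92041.9748) = 0.0000.

0.0000


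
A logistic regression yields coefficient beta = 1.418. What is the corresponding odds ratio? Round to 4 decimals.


exp(1.418) = 4.1289.
So the odds ratio is 4.1289.

4.1289


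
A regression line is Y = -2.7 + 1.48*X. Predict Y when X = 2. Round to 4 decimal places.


Predicted value:
Y = -2.7 + (1.48)(2) = -2.7 + 2.9600 = 0.2600.

0.2600


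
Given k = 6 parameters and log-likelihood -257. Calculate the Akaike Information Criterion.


AIC = 2k - 2*loglik = 2(6) - 2(-257).
= 12 + 514 = 526.

526


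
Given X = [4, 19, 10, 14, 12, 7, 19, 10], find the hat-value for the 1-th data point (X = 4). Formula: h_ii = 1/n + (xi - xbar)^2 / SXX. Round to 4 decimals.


n = 8, xbar = 11.8750.
SXX = sum((xi - xbar)^2) = 198.8750.
h = 1/8 + (4 - 11.8750)^2 / 198.8750 = 0.4368.

0.4368


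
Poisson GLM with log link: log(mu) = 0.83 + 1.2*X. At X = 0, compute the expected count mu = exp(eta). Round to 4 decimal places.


Compute eta = 0.83 + 1.2 * 0 = 0.8300.
Apply inverse link: mu = e^0.8300 = 2.2933.

2.2933


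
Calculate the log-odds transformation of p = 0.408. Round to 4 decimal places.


The odds are p/(1-p) = 0.408 / 0.592 = 0.6892.
logit(p) = ln(0.6892) = -0.3722.

-0.3722


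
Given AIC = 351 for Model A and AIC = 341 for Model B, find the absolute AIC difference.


Compute |351 - 341| = 10.
Model B has the smaller AIC.

10


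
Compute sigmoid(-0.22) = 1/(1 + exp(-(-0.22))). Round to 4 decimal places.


First, exp(0.2200) = 1.2461.
Then sigma(z) = 1/(1 + 1.2461) = 0.4452.

0.4452


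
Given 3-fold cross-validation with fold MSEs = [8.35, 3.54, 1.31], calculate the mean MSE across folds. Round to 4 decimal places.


Add all fold MSEs: 13.2000.
Divide by k = 3: 13.2000/3 = 4.4000.

4.4000


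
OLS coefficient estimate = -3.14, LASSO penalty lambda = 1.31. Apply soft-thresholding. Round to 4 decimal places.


Absolute value: |-3.14| = 3.14.
Compare to lambda = 1.31.
Since |beta| > lambda, coefficient = sign(beta)*(|beta| - lambda) = -1.8300.

-1.8300


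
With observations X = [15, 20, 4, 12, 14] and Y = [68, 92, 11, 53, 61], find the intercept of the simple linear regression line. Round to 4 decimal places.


First find the slope: b1 = 5.0662.
Means: xbar = 13.0000, ybar = 57.0000.
b0 = ybar - b1 * xbar = 57.0000 - 5.0662 * 13.0000 = -8.8603.

-8.8603


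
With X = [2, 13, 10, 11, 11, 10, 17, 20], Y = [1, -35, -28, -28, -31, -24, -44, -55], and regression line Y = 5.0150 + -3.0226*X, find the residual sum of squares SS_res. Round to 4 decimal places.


Predicted values from Y = 5.0150 + -3.0226*X.
Residuals: [2.0302, -0.7212, -2.7890, 0.2336, -2.7664, 1.2110, 2.3692, 0.4370].
SSres = 27.3985.

27.3985


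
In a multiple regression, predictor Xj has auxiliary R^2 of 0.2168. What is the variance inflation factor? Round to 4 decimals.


VIF = 1 / (1 - 0.2168).
= 1 / 0.7832 = 1.2768.

1.2768


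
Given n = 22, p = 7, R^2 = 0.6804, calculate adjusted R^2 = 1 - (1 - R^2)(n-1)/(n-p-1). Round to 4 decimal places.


Using the formula:
(1 - 0.6804) = 0.3196.
Multiply by 21/14: 0.3196 * 21 = 6.7116, then 6.7116 / 14 = 0.4794.
Adj R^2 = 1 - 0.4794 = 0.5206.

0.5206


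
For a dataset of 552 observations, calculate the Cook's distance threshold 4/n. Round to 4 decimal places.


Using the rule of thumb:
Threshold = 4 / 552 = 0.0072.

0.0072


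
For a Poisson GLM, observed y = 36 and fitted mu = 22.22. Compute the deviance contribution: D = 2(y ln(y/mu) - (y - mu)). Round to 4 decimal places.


y/mu = 36/22.22 = 1.620162 (approx.), and ln(36/22.22) = 0.482526.
y * ln(y/mu) = 36 * 0.482526 = 17.370936.
y - mu = 13.78.
D = 2 * (17.370936 - 13.78) = 7.181872, which rounds to 7.1819.

7.1819


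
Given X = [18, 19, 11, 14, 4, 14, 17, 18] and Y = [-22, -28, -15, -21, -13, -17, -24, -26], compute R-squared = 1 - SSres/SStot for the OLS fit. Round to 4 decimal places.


The fitted line is Y = -6.9641 + -0.9590*X.
SSres = 39.5830, SStot = 199.5000.
R^2 = 1 - SSres/SStot = 0.8016.

0.8016


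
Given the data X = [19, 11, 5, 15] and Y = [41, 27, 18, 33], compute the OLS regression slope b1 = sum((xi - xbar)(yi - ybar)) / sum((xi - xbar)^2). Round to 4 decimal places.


The sample means are xbar = 12.5000 and ybar = 29.7500.
Compute S_xx = 107.0000 and S_xy = 173.5000.
Slope b1 = S_xy / S_xx = 173.5000 / 107.0000 = 1.6215.

1.6215


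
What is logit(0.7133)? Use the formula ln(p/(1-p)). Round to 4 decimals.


Compute the odds: 0.7133/0.2867 = 2.4880.
Take the natural log: ln(2.4880) = 0.9115.

0.9115


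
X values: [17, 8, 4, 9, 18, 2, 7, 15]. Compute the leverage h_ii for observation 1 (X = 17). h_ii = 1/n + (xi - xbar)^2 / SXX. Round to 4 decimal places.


Compute xbar = 10.0000 with n = 8 observations.
SXX = 252.0000.
Leverage = 1/8 + (17 - 10.0000)^2/252.0000 = 0.3194.

0.3194


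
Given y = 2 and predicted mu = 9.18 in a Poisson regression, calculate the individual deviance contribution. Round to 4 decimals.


First: ln(2/9.18) = -1.523880.
Then: 2 * -1.523880 = -3.047760.
y - mu = 2 - 9.18 = -7.18.
D = 2(-3.047760 - -7.18) = 8.264480, which rounds to 8.2645.

8.2645


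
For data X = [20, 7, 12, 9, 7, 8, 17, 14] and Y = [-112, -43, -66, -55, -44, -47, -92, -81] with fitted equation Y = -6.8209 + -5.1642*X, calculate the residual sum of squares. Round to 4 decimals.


Compute predicted values, then residuals = yi - yhat_i.
Residuals: [-1.8951, -0.0297, 2.7913, -1.7013, -1.0297, 1.1345, 2.6123, -1.8803].
SSres = sum(residual^2) = 26.9851.

26.9851


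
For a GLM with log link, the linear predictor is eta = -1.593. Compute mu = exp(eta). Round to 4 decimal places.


Apply the inverse link:
mu = e^-1.593 = 0.2033.

0.2033


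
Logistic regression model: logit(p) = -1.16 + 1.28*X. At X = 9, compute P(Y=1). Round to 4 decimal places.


Linear predictor: z = -1.16 + 1.28 * 9 = 10.3600.
P = 1/(1 + exp(-10.3600)) = 1/(1 + 0.0000) = 1.0000.

1.0000


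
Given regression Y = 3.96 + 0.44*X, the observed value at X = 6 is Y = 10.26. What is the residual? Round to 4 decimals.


Predicted = 3.96 + 0.44 * 6 = 6.6000.
Residual = 10.26 - 6.6000 = 3.6600.

3.6600


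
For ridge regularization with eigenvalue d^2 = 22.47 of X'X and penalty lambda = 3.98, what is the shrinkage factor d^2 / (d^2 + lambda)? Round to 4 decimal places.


d^2 + lambda = 22.47 + 3.98 = 26.4500.
Shrinkage factor = 22.47/26.4500 = 0.8495.

0.8495


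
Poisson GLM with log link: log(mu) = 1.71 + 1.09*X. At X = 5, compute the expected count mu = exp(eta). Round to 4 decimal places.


eta = 1.71 + 1.09 * 5 = 7.1600.
mu = exp(7.1600) = 1286.9109.

1286.9109


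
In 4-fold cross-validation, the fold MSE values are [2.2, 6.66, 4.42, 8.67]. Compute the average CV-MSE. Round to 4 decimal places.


Total MSE across folds = 21.9500.
CV-MSE = 21.9500/4 = 5.4875.

5.4875


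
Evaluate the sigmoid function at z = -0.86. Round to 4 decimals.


exp(0.8600) = 2.3632.
1 + exp(-z) = 3.3632.
sigmoid = 1/3.3632 = 0.2973.

0.2973


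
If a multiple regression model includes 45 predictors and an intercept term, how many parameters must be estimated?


Total coefficients = number of predictors + 1 (for the intercept).
= 45 + 1 = 46.

46


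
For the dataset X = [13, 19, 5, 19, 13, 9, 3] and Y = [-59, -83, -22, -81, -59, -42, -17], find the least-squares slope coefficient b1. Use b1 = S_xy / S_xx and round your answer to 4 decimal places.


Calculate xbar = 11.5714, ybar = -51.8571.
S_xx = 237.7143, S_xy = -988.5714.
Using b1 = S_xy / S_xx = -988.5714 / 237.7143, we get b1 = -4.1587.

-4.1587


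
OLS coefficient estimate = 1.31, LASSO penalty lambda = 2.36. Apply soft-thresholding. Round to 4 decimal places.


Check: |1.31| = 1.31 vs lambda = 2.36.
Since |beta| <= lambda, the coefficient is set to 0.
Soft-thresholded coefficient = 0.0000.

0.0000


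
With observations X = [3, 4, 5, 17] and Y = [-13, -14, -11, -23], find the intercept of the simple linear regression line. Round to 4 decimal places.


First find the slope: b1 = -0.7670.
Means: xbar = 7.2500, ybar = -15.2500.
b0 = ybar - b1 * xbar = -15.2500 - -0.7670 * 7.2500 = -9.6893.

-9.6893


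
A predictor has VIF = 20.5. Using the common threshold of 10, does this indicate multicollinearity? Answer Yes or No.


The threshold is 10.
VIF = 20.5 is >= 10.
Multicollinearity indication: Yes.

Yes


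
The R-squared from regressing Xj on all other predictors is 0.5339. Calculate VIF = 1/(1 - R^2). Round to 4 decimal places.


VIF = 1 / (1 - 0.5339).
= 1 / 0.4661 = 2.1455.

2.1455


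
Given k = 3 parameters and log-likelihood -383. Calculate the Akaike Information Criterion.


AIC = 2*3 - 2*(-383).
= 6 + 766 = 772.

772


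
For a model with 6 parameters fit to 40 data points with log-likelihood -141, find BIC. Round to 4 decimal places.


Compute k*ln(n) = 6*ln(40) = 6*3.688879 = 22.133274.
Then -2*loglik = 282.
BIC = 22.133274 + 282 = 304.133274, which rounds to 304.1333.

304.1333


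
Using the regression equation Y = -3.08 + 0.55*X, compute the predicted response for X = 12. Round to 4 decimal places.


Substitute X = 12 into the equation:
Y = -3.08 + 0.55 * 12 = -3.08 + 6.6000 = 3.5200.

3.5200


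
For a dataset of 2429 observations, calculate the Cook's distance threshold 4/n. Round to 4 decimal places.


The threshold is 4/n.
4/2429 = 0.0016.

0.0016


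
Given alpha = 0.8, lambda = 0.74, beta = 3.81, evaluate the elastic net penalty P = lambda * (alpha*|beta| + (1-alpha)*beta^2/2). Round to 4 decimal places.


L1 component = 0.8 * |3.81| = 3.0480.
L2 component = 0.2 * 3.81^2 / 2 = 1.4516.
Penalty = 0.74 * (3.0480 + 1.4516) = 0.74 * 4.4996 = 3.3297.

3.3297


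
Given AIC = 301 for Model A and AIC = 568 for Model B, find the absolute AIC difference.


Compute |301 - 568| = 267.
Model A has the smaller AIC.

267


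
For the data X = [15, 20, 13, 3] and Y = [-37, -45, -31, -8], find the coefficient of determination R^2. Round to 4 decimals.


The fitted line is Y = -1.9329 + -2.2209*X.
SSres = 5.2930, SStot = 758.7500.
R^2 = 1 - SSres/SStot = 0.9930.

0.9930


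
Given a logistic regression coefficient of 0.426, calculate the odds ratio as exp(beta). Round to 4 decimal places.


Odds ratio = exp(beta) = exp(0.426).
= 1.5311.

1.5311


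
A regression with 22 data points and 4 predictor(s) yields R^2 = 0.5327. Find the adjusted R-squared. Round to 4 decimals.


Adjusted R^2 = 1 - (1 - R^2) * (n-1)/(n-p-1).
(1 - R^2) = 0.4673.
(n-1)/(n-p-1) = 21/17.
(1 - R^2) * (n-1) = 0.4673 * 21 = 9.8133.
Divide by (n-p-1): 9.8133 / 17 = 0.5773.
Adj R^2 = 1 - 0.5773 = 0.4227.

0.4227


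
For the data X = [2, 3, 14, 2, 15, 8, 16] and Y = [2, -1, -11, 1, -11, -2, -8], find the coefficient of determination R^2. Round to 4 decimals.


Fit the OLS line: b0 = 2.8488, b1 = -0.8324.
SSres = 18.5791.
SStot = 187.4286.
R^2 = 1 - 18.5791/187.4286 = 0.9009.

0.9009
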